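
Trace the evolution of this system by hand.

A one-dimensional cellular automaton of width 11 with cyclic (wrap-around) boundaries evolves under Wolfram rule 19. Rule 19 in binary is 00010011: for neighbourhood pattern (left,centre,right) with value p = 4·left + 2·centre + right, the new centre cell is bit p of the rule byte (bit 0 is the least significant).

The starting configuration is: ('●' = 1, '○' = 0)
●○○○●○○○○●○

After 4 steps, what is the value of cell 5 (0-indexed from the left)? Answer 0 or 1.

0

k=0  ●○○○●○○○○●○
k=1  ○●●●○●●●●○○
k=2  ●○○○○○○○○●●
k=3  ○●●●●●●●●○○
k=4  ●○○○○○○○○●●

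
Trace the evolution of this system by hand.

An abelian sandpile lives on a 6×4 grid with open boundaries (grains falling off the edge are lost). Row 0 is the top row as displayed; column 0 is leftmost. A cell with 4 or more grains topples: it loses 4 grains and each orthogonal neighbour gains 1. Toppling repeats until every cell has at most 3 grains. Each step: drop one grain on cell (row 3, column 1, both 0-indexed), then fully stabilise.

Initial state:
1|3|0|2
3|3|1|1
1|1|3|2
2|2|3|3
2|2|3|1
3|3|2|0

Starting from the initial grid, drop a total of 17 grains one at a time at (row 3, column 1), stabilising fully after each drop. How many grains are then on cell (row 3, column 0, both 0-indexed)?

t=0: 1|3|0|2
3|3|1|1
1|1|3|2
2|2|3|3
2|2|3|1
3|3|2|0
t=1: 1|3|0|2
3|3|1|1
1|1|3|2
2|3|3|3
2|2|3|1
3|3|2|0
t=2: 1|3|0|2
3|3|2|2
2|3|1|0
0|3|3|1
1|2|2|3
1|2|0|1
t=3: 3|0|1|2
1|2|3|2
0|2|3|0
2|2|0|2
1|3|3|3
1|2|0|1
t=4: 3|0|1|2
1|2|3|2
0|2|3|0
2|3|0|2
1|3|3|3
1|2|0|1
t=5: 3|0|1|2
1|2|3|2
0|3|3|0
3|1|2|3
2|1|1|0
1|3|1|2
t=6: 3|0|1|2
1|2|3|2
0|3|3|0
3|2|2|3
2|1|1|0
1|3|1|2
t=7: 3|0|1|2
1|2|3|2
0|3|3|0
3|3|2|3
2|1|1|0
1|3|1|2
t=8: 3|1|2|2
2|0|1|3
2|2|2|2
0|3|1|0
3|2|2|1
1|3|1|2
t=9: 3|1|2|2
2|0|1|3
2|3|2|2
1|0|2|0
3|3|2|1
1|3|1|2
t=10: 3|1|2|2
2|0|1|3
2|3|2|2
1|1|2|0
3|3|2|1
1|3|1|2
t=11: 3|1|2|2
2|0|1|3
2|3|2|2
1|2|2|0
3|3|2|1
1|3|1|2
t=12: 3|1|2|2
2|0|1|3
2|3|2|2
1|3|2|0
3|3|2|1
1|3|1|2
t=13: 3|1|2|2
2|1|1|3
3|0|3|2
3|2|3|0
0|2|3|1
3|0|2|2
t=14: 3|1|2|2
2|1|1|3
3|0|3|2
3|3|3|0
0|2|3|1
3|0|2|2
t=15: 3|1|2|2
3|1|2|3
0|3|0|3
1|3|2|1
2|0|1|2
3|1|3|2
t=16: 3|1|2|2
3|2|2|3
1|0|1|3
2|1|3|1
2|1|1|2
3|1|3|2
t=17: 3|1|2|2
3|2|2|3
1|0|1|3
2|2|3|1
2|1|1|2
3|1|3|2

2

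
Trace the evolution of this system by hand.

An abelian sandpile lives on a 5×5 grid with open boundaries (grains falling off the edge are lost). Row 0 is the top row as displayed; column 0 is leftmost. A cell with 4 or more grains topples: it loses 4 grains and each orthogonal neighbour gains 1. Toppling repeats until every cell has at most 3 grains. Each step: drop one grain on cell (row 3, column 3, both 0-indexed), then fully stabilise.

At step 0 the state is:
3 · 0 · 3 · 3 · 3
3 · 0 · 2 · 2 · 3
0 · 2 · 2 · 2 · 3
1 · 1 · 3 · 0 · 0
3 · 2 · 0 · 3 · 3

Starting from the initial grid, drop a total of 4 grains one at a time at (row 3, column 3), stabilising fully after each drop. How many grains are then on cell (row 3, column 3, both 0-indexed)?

gen 0: 3 · 0 · 3 · 3 · 3
3 · 0 · 2 · 2 · 3
0 · 2 · 2 · 2 · 3
1 · 1 · 3 · 0 · 0
3 · 2 · 0 · 3 · 3
gen 1: 3 · 0 · 3 · 3 · 3
3 · 0 · 2 · 2 · 3
0 · 2 · 2 · 2 · 3
1 · 1 · 3 · 1 · 0
3 · 2 · 0 · 3 · 3
gen 2: 3 · 0 · 3 · 3 · 3
3 · 0 · 2 · 2 · 3
0 · 2 · 2 · 2 · 3
1 · 1 · 3 · 2 · 0
3 · 2 · 0 · 3 · 3
gen 3: 3 · 0 · 3 · 3 · 3
3 · 0 · 2 · 2 · 3
0 · 2 · 2 · 2 · 3
1 · 1 · 3 · 3 · 0
3 · 2 · 0 · 3 · 3
gen 4: 3 · 0 · 3 · 3 · 3
3 · 0 · 2 · 2 · 3
0 · 2 · 3 · 3 · 3
1 · 2 · 0 · 2 · 2
3 · 2 · 2 · 1 · 0

2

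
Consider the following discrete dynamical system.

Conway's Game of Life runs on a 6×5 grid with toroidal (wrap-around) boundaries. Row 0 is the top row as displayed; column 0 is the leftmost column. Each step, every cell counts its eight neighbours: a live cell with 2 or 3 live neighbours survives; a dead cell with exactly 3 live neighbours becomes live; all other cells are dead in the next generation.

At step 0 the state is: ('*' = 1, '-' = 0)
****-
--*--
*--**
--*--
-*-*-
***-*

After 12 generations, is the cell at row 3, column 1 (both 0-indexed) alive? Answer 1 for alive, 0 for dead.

0

gen 0: ****-
--*--
*--**
--*--
-*-*-
***-*
gen 1: -----
-----
-****
***--
---**
-----
gen 2: -----
--**-
---**
-----
*****
-----
gen 3: -----
--***
--***
-*---
*****
*****
gen 4: -----
--*-*
**--*
-----
-----
-----
gen 5: -----
-*-**
**-**
*----
-----
-----
gen 6: -----
-*-*-
-*-*-
**---
-----
-----
gen 7: -----
-----
-*--*
***--
-----
-----
gen 8: -----
-----
-**--
***--
-*---
-----
gen 9: -----
-----
*-*--
*----
***--
-----
gen 10: -----
-----
-*---
*-*-*
**---
-*---
gen 11: -----
-----
**---
--*-*
--*-*
**---
gen 12: -----
-----
**---
--*-*
--*-*
**---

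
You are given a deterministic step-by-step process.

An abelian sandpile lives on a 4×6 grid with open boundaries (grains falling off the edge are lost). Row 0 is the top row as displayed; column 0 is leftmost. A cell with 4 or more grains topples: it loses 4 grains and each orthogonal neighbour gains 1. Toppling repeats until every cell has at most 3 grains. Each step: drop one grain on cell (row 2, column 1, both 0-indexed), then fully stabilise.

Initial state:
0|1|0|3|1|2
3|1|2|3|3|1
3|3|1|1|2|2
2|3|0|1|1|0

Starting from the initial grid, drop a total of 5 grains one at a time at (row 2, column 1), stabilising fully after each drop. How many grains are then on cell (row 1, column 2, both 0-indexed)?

t=0: 0|1|0|3|1|2
3|1|2|3|3|1
3|3|1|1|2|2
2|3|0|1|1|0
t=1: 1|1|0|3|1|2
0|3|2|3|3|1
2|2|2|1|2|2
0|1|1|1|1|0
t=2: 1|1|0|3|1|2
0|3|2|3|3|1
2|3|2|1|2|2
0|1|1|1|1|0
t=3: 1|2|0|3|1|2
1|0|3|3|3|1
3|1|3|1|2|2
0|2|1|1|1|0
t=4: 1|2|0|3|1|2
1|0|3|3|3|1
3|2|3|1|2|2
0|2|1|1|1|0
t=5: 1|2|0|3|1|2
1|0|3|3|3|1
3|3|3|1|2|2
0|2|1|1|1|0

3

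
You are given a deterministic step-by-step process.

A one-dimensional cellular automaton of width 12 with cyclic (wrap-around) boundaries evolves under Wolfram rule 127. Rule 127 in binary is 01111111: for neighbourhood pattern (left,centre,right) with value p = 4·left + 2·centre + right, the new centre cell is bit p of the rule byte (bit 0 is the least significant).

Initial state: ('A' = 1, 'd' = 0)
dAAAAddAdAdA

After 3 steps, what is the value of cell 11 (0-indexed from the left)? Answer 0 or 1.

1

step 0: dAAAAddAdAdA
step 1: AAddAAAAAAAA
step 2: dAAAAddddddd
step 3: AAddAAAAAAAA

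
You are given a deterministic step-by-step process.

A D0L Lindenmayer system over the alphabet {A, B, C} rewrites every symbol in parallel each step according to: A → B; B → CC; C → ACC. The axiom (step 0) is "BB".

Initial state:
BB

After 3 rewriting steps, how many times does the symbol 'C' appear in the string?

16

t=0: BB
t=1: CCCC
t=2: ACCACCACCACC
t=3: BACCACCBACCACCBACCACCBACCACC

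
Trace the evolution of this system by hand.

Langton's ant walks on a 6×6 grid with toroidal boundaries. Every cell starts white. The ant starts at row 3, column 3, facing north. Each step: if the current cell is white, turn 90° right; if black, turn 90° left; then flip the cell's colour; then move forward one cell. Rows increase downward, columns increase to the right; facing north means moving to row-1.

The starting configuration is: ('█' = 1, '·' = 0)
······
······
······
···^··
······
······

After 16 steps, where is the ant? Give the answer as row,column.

0) ······
······
······
···^··
······
······
1) ······
······
······
···█>·
······
······
2) ······
······
······
···██·
····v·
······
3) ······
······
······
···██·
···<█·
······
4) ······
······
······
···^█·
···██·
······
5) ······
······
······
··<·█·
···██·
······
6) ······
······
··^···
··█·█·
···██·
······
7) ······
······
··█>··
··█·█·
···██·
······
8) ······
······
··██··
··█v█·
···██·
······
9) ······
······
··██··
··<██·
···██·
······
10) ······
······
··██··
···██·
··v██·
······
11) ······
······
··██··
···██·
·<███·
······
12) ······
······
··██··
·^·██·
·████·
······
13) ······
······
··██··
·█>██·
·████·
······
14) ······
······
··██··
·████·
·█v██·
······
15) ······
······
··██··
·████·
·█·>█·
······
16) ······
······
··██··
·██^█·
·█··█·
······

3,3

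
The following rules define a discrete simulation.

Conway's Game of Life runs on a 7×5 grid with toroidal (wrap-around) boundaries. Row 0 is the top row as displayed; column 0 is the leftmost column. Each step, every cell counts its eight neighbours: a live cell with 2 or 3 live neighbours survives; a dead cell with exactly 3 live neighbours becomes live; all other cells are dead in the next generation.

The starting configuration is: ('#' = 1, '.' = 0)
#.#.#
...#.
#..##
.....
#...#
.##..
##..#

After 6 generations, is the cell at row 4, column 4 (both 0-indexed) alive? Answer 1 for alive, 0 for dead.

0

[0] #.#.#
...#.
#..##
.....
#...#
.##..
##..#
[1] ..#..
.##..
...##
...#.
##...
..##.
....#
[2] .###.
.##..
...##
#.##.
.#.##
#####
..#..
[3] ...#.
##..#
#...#
##...
.....
.....
.....
[4] #...#
.#.#.
.....
##..#
.....
.....
.....
[5] #...#
#...#
.##.#
#....
#....
.....
.....
[6] #...#
.....
.#.##
#...#
.....
.....
.....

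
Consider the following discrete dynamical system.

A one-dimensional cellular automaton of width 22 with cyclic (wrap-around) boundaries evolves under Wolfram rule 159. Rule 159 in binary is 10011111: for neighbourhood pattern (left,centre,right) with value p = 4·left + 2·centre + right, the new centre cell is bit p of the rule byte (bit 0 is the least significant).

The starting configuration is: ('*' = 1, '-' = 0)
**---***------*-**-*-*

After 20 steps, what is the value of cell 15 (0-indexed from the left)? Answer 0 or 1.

step 0: **---***------*-**-*-*
step 1: *-*****-*******-*--*-*
step 2: --****--******--****-*
step 3: *****-*******-*****--*
step 4: ****--******--****-***
step 5: ***-*******-*****--***
step 6: **--******--****-*****
step 7: *-*******-*****--*****
step 8: --******--****-*******
step 9: *******-*****--******-
step 10: ******--****-*******--
step 11: *****-*****--******-**
step 12: ****--****-*******--**
step 13: ***-*****--******-****
step 14: **--****-*******--****
step 15: *-*****--******-******
step 16: --****-*******--******
step 17: *****--******-*******-
step 18: ****-*******--******--
step 19: ***--******-*******-**
step 20: **-*******--******--**

1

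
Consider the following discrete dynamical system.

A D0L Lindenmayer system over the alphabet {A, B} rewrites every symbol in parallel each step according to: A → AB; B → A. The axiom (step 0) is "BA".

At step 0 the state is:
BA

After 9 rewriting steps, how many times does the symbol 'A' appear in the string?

t=0: BA
t=1: AAB
t=2: ABABA
t=3: ABAABAAB
t=4: ABAABABAABABA
t=5: ABAABABAABAABABAABAAB
t=6: ABAABABAABAABABAABABAABAABABAABABA
t=7: ABAABABAABAABABAABABAABAABABAABAABABAABABAABAABABAABAAB
t=8: ABAABABAABAABABAABABAABAABABAABAABABAABABAABAABABAABABAABAABABAABAABABAABABAABAABABAABABA
t=9: ABAABABAABAABABAABABAABAABABAABAABABAABABAABAABABAABABAABA…AABABAABABAABAABABAABABAABAABABAABAABABAABABAABAABABAABAAB  (len 144)

89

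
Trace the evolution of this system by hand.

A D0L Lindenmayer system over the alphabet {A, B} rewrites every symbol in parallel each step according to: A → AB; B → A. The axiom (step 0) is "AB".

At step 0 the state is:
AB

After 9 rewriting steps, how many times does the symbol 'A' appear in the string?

[0] AB
[1] ABA
[2] ABAAB
[3] ABAABABA
[4] ABAABABAABAAB
[5] ABAABABAABAABABAABABA
[6] ABAABABAABAABABAABABAABAABABAABAAB
[7] ABAABABAABAABABAABABAABAABABAABAABABAABABAABAABABAABABA
[8] ABAABABAABAABABAABABAABAABABAABAABABAABABAABAABABAABABAABAABABAABAABABAABABAABAABABAABAAB
[9] ABAABABAABAABABAABABAABAABABAABAABABAABABAABAABABAABABAABA…AABABAABABAABAABABAABABAABAABABAABAABABAABABAABAABABAABABA  (len 144)

89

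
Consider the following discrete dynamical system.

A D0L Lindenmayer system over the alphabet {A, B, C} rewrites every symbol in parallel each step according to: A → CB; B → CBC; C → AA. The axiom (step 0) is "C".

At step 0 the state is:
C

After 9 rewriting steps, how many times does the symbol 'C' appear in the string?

gen 0: C
gen 1: AA
gen 2: CBCB
gen 3: AACBCAACBC
gen 4: CBCBAACBCAACBCBAACBCAA
gen 5: AACBCAACBCCBCBAACBCAACBCBAACBCAACBCCBCBAACBCAACBCB
gen 6: CBCBAACBCAACBCBAACBCAAAACBCAACBCCBCBAACBCAACBCBAACBCAACBCCBCBAACBCAACBCBAACBCAAAACBCAACBCCBCBAACBCAACBCBAACBCAACBC
gen 7: AACBCAACBCCBCBAACBCAACBCBAACBCAACBCCBCBAACBCAACBCBCBCBAACB…AAACBCAACBCCBCBAACBCAACBCBAACBCAACBCCBCBAACBCAACBCBAACBCAA  (len 258)
gen 8: CBCBAACBCAACBCBAACBCAAAACBCAACBCCBCBAACBCAACBCBAACBCAACBCC…BAACBCAAAACBCAACBCCBCBAACBCAACBCBAACBCAACBCCBCBAACBCAACBCB  (len 586)
gen 9: AACBCAACBCCBCBAACBCAACBCBAACBCAACBCCBCBAACBCAACBCBCBCBAACB…CCBCBAACBCAACBCBAACBCAAAACBCAACBCCBCBAACBCAACBCBAACBCAACBC  (len 1330)

516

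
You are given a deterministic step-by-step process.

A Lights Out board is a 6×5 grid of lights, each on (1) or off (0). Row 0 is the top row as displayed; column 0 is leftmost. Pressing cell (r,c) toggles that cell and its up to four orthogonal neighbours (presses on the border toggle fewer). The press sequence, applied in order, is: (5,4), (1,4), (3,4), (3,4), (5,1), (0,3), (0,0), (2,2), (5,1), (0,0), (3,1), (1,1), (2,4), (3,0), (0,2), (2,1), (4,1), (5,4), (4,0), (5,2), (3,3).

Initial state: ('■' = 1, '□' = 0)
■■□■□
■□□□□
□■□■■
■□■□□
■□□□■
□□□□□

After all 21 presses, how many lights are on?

t=0: ■■□■□
■□□□□
□■□■■
■□■□□
■□□□■
□□□□□
t=1: ■■□■□
■□□□□
□■□■■
■□■□□
■□□□□
□□□■■
t=2: ■■□■■
■□□■■
□■□■□
■□■□□
■□□□□
□□□■■
t=3: ■■□■■
■□□■■
□■□■■
■□■■■
■□□□■
□□□■■
t=4: ■■□■■
■□□■■
□■□■□
■□■□□
■□□□□
□□□■■
t=5: ■■□■■
■□□■■
□■□■□
■□■□□
■■□□□
■■■■■
t=6: ■■■□□
■□□□■
□■□■□
■□■□□
■■□□□
■■■■■
t=7: □□■□□
□□□□■
□■□■□
■□■□□
■■□□□
■■■■■
t=8: □□■□□
□□■□■
□□■□□
■□□□□
■■□□□
■■■■■
t=9: □□■□□
□□■□■
□□■□□
■□□□□
■□□□□
□□□■■
t=10: ■■■□□
■□■□■
□□■□□
■□□□□
■□□□□
□□□■■
t=11: ■■■□□
■□■□■
□■■□□
□■■□□
■■□□□
□□□■■
t=12: ■□■□□
□■□□■
□□■□□
□■■□□
■■□□□
□□□■■
t=13: ■□■□□
□■□□□
□□■■■
□■■□■
■■□□□
□□□■■
t=14: ■□■□□
□■□□□
■□■■■
■□■□■
□■□□□
□□□■■
t=15: ■■□■□
□■■□□
■□■■■
■□■□■
□■□□□
□□□■■
t=16: ■■□■□
□□■□□
□■□■■
■■■□■
□■□□□
□□□■■
t=17: ■■□■□
□□■□□
□■□■■
■□■□■
■□■□□
□■□■■
t=18: ■■□■□
□□■□□
□■□■■
■□■□■
■□■□■
□■□□□
t=19: ■■□■□
□□■□□
□■□■■
□□■□■
□■■□■
■■□□□
t=20: ■■□■□
□□■□□
□■□■■
□□■□■
□■□□■
■□■■□
t=21: ■■□■□
□□■□□
□■□□■
□□□■□
□■□■■
■□■■□

13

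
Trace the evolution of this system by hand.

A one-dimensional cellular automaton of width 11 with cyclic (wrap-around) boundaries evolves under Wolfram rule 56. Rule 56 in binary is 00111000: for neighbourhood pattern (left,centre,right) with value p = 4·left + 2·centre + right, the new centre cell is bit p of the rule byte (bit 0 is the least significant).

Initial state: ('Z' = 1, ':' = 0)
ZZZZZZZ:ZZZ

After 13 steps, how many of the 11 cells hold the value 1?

2

step 0: ZZZZZZZ:ZZZ
step 1: :::::::ZZ::
step 2: :::::::Z:Z:
step 3: ::::::::Z:Z
step 4: Z::::::::Z:
step 5: :Z::::::::Z
step 6: Z:Z::::::::
step 7: :Z:Z:::::::
step 8: ::Z:Z::::::
step 9: :::Z:Z:::::
step 10: ::::Z:Z::::
step 11: :::::Z:Z:::
step 12: ::::::Z:Z::
step 13: :::::::Z:Z:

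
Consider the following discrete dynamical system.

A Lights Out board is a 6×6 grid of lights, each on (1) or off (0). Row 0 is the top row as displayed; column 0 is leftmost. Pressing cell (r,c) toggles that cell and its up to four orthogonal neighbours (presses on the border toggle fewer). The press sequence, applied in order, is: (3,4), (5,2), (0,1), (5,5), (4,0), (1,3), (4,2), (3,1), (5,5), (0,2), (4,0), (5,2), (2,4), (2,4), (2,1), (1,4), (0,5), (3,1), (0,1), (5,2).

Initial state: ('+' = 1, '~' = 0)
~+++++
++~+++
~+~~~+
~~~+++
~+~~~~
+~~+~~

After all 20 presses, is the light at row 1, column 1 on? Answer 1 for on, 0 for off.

0

gen 0: ~+++++
++~+++
~+~~~+
~~~+++
~+~~~~
+~~+~~
gen 1: ~+++++
++~+++
~+~~++
~~~~~~
~+~~+~
+~~+~~
gen 2: ~+++++
++~+++
~+~~++
~~~~~~
~++~+~
+++~~~
gen 3: +~~+++
+~~+++
~+~~++
~~~~~~
~++~+~
+++~~~
gen 4: +~~+++
+~~+++
~+~~++
~~~~~~
~++~++
+++~++
gen 5: +~~+++
+~~+++
~+~~++
+~~~~~
+~+~++
~++~++
gen 6: +~~~++
+~+~~+
~+~+++
+~~~~~
+~+~++
~++~++
gen 7: +~~~++
+~+~~+
~+~+++
+~+~~~
++~+++
~+~~++
gen 8: +~~~++
+~+~~+
~~~+++
~+~~~~
+~~+++
~+~~++
gen 9: +~~~++
+~+~~+
~~~+++
~+~~~~
+~~++~
~+~~~~
gen 10: ++++++
+~~~~+
~~~+++
~+~~~~
+~~++~
~+~~~~
gen 11: ++++++
+~~~~+
~~~+++
++~~~~
~+~++~
++~~~~
gen 12: ++++++
+~~~~+
~~~+++
++~~~~
~++++~
+~++~~
gen 13: ++++++
+~~~++
~~~~~~
++~~+~
~++++~
+~++~~
gen 14: ++++++
+~~~~+
~~~+++
++~~~~
~++++~
+~++~~
gen 15: ++++++
++~~~+
++++++
+~~~~~
~++++~
+~++~~
gen 16: ++++~+
++~++~
++++~+
+~~~~~
~++++~
+~++~~
gen 17: +++++~
++~+++
++++~+
+~~~~~
~++++~
+~++~~
gen 18: +++++~
++~+++
+~++~+
~++~~~
~~+++~
+~++~~
gen 19: ~~~++~
+~~+++
+~++~+
~++~~~
~~+++~
+~++~~
gen 20: ~~~++~
+~~+++
+~++~+
~++~~~
~~~++~
++~~~~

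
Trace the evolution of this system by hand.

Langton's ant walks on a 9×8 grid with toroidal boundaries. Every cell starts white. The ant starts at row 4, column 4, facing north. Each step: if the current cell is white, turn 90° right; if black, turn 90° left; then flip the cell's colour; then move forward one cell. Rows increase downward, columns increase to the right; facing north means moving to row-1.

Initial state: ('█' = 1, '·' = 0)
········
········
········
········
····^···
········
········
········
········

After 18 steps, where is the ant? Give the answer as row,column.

5,3

t=0: ········
········
········
········
····^···
········
········
········
········
t=1: ········
········
········
········
····█>··
········
········
········
········
t=2: ········
········
········
········
····██··
·····v··
········
········
········
t=3: ········
········
········
········
····██··
····<█··
········
········
········
t=4: ········
········
········
········
····^█··
····██··
········
········
········
t=5: ········
········
········
········
···<·█··
····██··
········
········
········
t=6: ········
········
········
···^····
···█·█··
····██··
········
········
········
t=7: ········
········
········
···█>···
···█·█··
····██··
········
········
········
t=8: ········
········
········
···██···
···█v█··
····██··
········
········
········
t=9: ········
········
········
···██···
···<██··
····██··
········
········
········
t=10: ········
········
········
···██···
····██··
···v██··
········
········
········
t=11: ········
········
········
···██···
····██··
··<███··
········
········
········
t=12: ········
········
········
···██···
··^·██··
··████··
········
········
········
t=13: ········
········
········
···██···
··█>██··
··████··
········
········
········
t=14: ········
········
········
···██···
··████··
··█v██··
········
········
········
t=15: ········
········
········
···██···
··████··
··█·>█··
········
········
········
t=16: ········
········
········
···██···
··██^█··
··█··█··
········
········
········
t=17: ········
········
········
···██···
··█<·█··
··█··█··
········
········
········
t=18: ········
········
········
···██···
··█··█··
··█v·█··
········
········
········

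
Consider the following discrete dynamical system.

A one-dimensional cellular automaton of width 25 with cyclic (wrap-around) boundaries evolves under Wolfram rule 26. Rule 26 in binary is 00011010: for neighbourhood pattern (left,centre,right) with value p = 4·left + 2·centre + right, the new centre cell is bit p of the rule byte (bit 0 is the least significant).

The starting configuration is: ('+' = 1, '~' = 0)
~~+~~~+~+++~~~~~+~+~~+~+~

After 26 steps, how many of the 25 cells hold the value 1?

11

gen 0: ~~+~~~+~+++~~~~~+~+~~+~+~
gen 1: ~+~+~+~~+~~+~~~+~~~++~~~+
gen 2: ~~~~~~++~++~+~+~+~++~+~+~
gen 3: ~~~~~++~~+~~~~~~~~+~~~~~+
gen 4: +~~~++~++~+~~~~~~+~+~~~+~
gen 5: ~+~++~~+~~~+~~~~+~~~+~+~~
gen 6: +~~+~++~+~+~+~~+~+~+~~~+~
gen 7: ~++~~+~~~~~~~++~~~~~+~+~~
gen 8: ++~++~+~~~~~++~+~~~+~~~+~
gen 9: +~~+~~~+~~~++~~~+~+~+~+~~
gen 10: ~++~+~+~+~++~+~+~~~~~~~++
gen 11: ~+~~~~~~~~+~~~~~+~~~~~++~
gen 12: +~+~~~~~~+~+~~~+~+~~~++~+
gen 13: ~~~+~~~~+~~~+~+~~~+~++~~+
gen 14: +~+~+~~+~+~+~~~+~+~~+~++~
gen 15: ~~~~~++~~~~~+~+~~~++~~+~~
gen 16: ~~~~++~+~~~+~~~+~++~++~+~
gen 17: ~~~++~~~+~+~+~+~~+~~+~~~+
gen 18: +~++~+~+~~~~~~~++~++~+~+~
gen 19: ~~+~~~~~+~~~~~++~~+~~~~~~
gen 20: ~+~+~~~+~+~~~++~++~+~~~~~
gen 21: +~~~+~+~~~+~++~~+~~~+~~~~
gen 22: ~+~+~~~+~+~~+~++~+~+~+~~+
gen 23: ~~~~+~+~~~++~~+~~~~~~~++~
gen 24: ~~~+~~~+~++~++~+~~~~~++~+
gen 25: +~+~+~+~~+~~+~~~+~~~++~~~
gen 26: ~~~~~~~++~++~+~+~+~++~+~+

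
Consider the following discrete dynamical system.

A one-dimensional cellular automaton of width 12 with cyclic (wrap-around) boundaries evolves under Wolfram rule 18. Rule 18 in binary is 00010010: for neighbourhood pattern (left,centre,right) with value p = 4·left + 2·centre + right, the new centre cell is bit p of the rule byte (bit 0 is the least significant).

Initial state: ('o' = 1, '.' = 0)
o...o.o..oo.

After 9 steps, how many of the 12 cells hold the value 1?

2

[0] o...o.o..oo.
[1] .o.o...oo...
[2] o...o.o..o..
[3] .o.o...oo.oo
[4] ....o.o.....
[5] ...o...o....
[6] ..o.o.o.o...
[7] .o.......o..
[8] o.o.....o.o.
[9] ...o...o....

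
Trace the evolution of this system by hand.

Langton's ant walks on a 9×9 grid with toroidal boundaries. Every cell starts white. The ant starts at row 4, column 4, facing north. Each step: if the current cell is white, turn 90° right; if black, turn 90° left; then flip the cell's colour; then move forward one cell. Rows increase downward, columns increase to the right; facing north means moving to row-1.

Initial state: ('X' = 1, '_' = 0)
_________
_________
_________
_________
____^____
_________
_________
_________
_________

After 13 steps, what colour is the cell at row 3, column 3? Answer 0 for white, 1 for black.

0) _________
_________
_________
_________
____^____
_________
_________
_________
_________
1) _________
_________
_________
_________
____X>___
_________
_________
_________
_________
2) _________
_________
_________
_________
____XX___
_____v___
_________
_________
_________
3) _________
_________
_________
_________
____XX___
____<X___
_________
_________
_________
4) _________
_________
_________
_________
____^X___
____XX___
_________
_________
_________
5) _________
_________
_________
_________
___<_X___
____XX___
_________
_________
_________
6) _________
_________
_________
___^_____
___X_X___
____XX___
_________
_________
_________
7) _________
_________
_________
___X>____
___X_X___
____XX___
_________
_________
_________
8) _________
_________
_________
___XX____
___XvX___
____XX___
_________
_________
_________
9) _________
_________
_________
___XX____
___<XX___
____XX___
_________
_________
_________
10) _________
_________
_________
___XX____
____XX___
___vXX___
_________
_________
_________
11) _________
_________
_________
___XX____
____XX___
__<XXX___
_________
_________
_________
12) _________
_________
_________
___XX____
__^_XX___
__XXXX___
_________
_________
_________
13) _________
_________
_________
___XX____
__X>XX___
__XXXX___
_________
_________
_________

1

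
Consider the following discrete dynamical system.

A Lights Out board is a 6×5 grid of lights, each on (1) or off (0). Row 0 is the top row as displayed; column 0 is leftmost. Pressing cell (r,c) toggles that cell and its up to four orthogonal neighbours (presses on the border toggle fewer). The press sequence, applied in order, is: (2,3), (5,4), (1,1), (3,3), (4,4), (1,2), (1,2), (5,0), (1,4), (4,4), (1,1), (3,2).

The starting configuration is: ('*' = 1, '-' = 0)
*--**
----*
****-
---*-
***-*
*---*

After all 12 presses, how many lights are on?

12

k=0  *--**
----*
****-
---*-
***-*
*---*
k=1  *--**
---**
**--*
-----
***-*
*---*
k=2  *--**
---**
**--*
-----
***--
*--*-
k=3  **-**
*****
*---*
-----
***--
*--*-
k=4  **-**
*****
*--**
--***
****-
*--*-
k=5  **-**
*****
*--**
--**-
***-*
*--**
k=6  *****
*---*
*-***
--**-
***-*
*--**
k=7  **-**
*****
*--**
--**-
***-*
*--**
k=8  **-**
*****
*--**
--**-
-**-*
-*-**
k=9  **-*-
***--
*--*-
--**-
-**-*
-*-**
k=10  **-*-
***--
*--*-
--***
-***-
-*-*-
k=11  *--*-
-----
**-*-
--***
-***-
-*-*-
k=12  *--*-
-----
****-
-*--*
-*-*-
-*-*-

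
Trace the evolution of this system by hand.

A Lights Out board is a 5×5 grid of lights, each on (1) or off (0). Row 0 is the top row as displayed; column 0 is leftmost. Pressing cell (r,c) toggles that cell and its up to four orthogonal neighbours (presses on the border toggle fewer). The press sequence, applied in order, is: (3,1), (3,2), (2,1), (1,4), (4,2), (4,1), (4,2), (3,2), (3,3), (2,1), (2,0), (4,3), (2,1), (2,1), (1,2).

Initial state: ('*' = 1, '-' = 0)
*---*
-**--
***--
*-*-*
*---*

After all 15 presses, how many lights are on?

[0] *---*
-**--
***--
*-*-*
*---*
[1] *---*
-**--
*-*--
-*--*
**--*
[2] *---*
-**--
*----
--***
***-*
[3] *---*
--*--
-**--
-****
***-*
[4] *----
--***
-**-*
-****
***-*
[5] *----
--***
-**-*
-*-**
*--**
[6] *----
--***
-**-*
---**
-****
[7] *----
--***
-**-*
--***
----*
[8] *----
--***
-*--*
-*--*
--*-*
[9] *----
--***
-*-**
-***-
--***
[10] *----
-****
*-***
--**-
--***
[11] *----
*****
-****
*-**-
--***
[12] *----
*****
-****
*-*--
-----
[13] *----
*-***
*--**
***--
-----
[14] *----
*****
-****
*-*--
-----
[15] *-*--
*---*
-*-**
*-*--
-----

9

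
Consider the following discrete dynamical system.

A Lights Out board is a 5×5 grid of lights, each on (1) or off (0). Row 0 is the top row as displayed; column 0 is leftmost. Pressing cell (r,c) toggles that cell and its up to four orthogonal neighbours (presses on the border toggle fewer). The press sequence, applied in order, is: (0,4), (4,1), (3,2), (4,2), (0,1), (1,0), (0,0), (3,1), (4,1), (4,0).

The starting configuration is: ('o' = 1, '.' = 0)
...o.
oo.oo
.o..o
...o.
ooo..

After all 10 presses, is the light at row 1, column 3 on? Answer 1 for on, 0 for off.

1

step 0: ...o.
oo.oo
.o..o
...o.
ooo..
step 1: ....o
oo.o.
.o..o
...o.
ooo..
step 2: ....o
oo.o.
.o..o
.o.o.
.....
step 3: ....o
oo.o.
.oo.o
..o..
..o..
step 4: ....o
oo.o.
.oo.o
.....
.o.o.
step 5: ooo.o
o..o.
.oo.o
.....
.o.o.
step 6: .oo.o
.o.o.
ooo.o
.....
.o.o.
step 7: o.o.o
oo.o.
ooo.o
.....
.o.o.
step 8: o.o.o
oo.o.
o.o.o
ooo..
...o.
step 9: o.o.o
oo.o.
o.o.o
o.o..
oooo.
step 10: o.o.o
oo.o.
o.o.o
..o..
..oo.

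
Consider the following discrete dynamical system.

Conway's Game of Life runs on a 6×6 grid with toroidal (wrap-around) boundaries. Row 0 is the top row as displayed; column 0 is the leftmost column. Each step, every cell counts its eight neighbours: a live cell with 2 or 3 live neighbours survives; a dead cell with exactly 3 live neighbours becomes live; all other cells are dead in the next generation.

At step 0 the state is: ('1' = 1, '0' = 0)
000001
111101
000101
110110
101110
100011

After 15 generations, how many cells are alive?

t=0: 000001
111101
000101
110110
101110
100011
t=1: 001100
011101
000000
110000
001000
110000
t=2: 000110
010110
000000
010000
001000
010100
t=3: 000000
001110
001000
000000
011000
000110
t=4: 001000
001100
001000
011000
001100
001100
t=5: 010000
011100
000000
010000
000000
010000
t=6: 110000
011000
010000
000000
000000
000000
t=7: 111000
001000
011000
000000
000000
000000
t=8: 011000
100100
011000
000000
000000
010000
t=9: 111000
100100
011000
000000
000000
011000
t=10: 100100
100100
011000
000000
000000
101000
t=11: 101101
100100
011000
000000
000000
010000
t=12: 101111
100111
011000
000000
000000
111000
t=13: 000000
000000
111111
000000
010000
101010
t=14: 000000
111111
111111
000111
010000
010000
t=15: 000111
000000
000000
000000
101010
000000

6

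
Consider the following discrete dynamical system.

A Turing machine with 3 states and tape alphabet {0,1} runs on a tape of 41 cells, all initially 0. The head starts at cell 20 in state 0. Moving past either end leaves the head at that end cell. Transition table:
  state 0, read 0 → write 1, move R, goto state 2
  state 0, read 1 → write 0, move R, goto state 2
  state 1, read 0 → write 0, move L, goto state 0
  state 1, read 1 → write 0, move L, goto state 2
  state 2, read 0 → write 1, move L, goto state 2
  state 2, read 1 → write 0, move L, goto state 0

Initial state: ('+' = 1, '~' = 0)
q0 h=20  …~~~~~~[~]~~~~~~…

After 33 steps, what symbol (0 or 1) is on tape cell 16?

k=0  q0 h=20  …~~~~~~[~]~~~~~~…
k=1  q2 h=21  …~~~~~+[~]~~~~~~…
k=2  q2 h=20  …~~~~~~[+]+~~~~~…
k=3  q0 h=19  …~~~~~~[~]~+~~~~…
k=4  q2 h=20  …~~~~~+[~]+~~~~~…
k=5  q2 h=19  …~~~~~~[+]++~~~~…
k=6  q0 h=18  …~~~~~~[~]~++~~~…
k=7  q2 h=19  …~~~~~+[~]++~~~~…
k=8  q2 h=18  …~~~~~~[+]+++~~~…
k=9  q0 h=17  …~~~~~~[~]~+++~~…
k=10  q2 h=18  …~~~~~+[~]+++~~~…
k=11  q2 h=17  …~~~~~~[+]++++~~…
k=12  q0 h=16  …~~~~~~[~]~++++~…
k=13  q2 h=17  …~~~~~+[~]++++~~…
k=14  q2 h=16  …~~~~~~[+]+++++~…
k=15  q0 h=15  …~~~~~~[~]~+++++…
k=16  q2 h=16  …~~~~~+[~]+++++~…
k=17  q2 h=15  …~~~~~~[+]++++++…
k=18  q0 h=14  …~~~~~~[~]~+++++…
k=19  q2 h=15  …~~~~~+[~]++++++…
k=20  q2 h=14  …~~~~~~[+]++++++…
k=21  q0 h=13  …~~~~~~[~]~+++++…
k=22  q2 h=14  …~~~~~+[~]++++++…
k=23  q2 h=13  …~~~~~~[+]++++++…
k=24  q0 h=12  …~~~~~~[~]~+++++…
k=25  q2 h=13  …~~~~~+[~]++++++…
k=26  q2 h=12  …~~~~~~[+]++++++…
k=27  q0 h=11  …~~~~~~[~]~+++++…
k=28  q2 h=12  …~~~~~+[~]++++++…
k=29  q2 h=11  …~~~~~~[+]++++++…
k=30  q0 h=10  …~~~~~~[~]~+++++…
k=31  q2 h=11  …~~~~~+[~]++++++…
k=32  q2 h=10  …~~~~~~[+]++++++…
k=33  q0 h= 9  …~~~~~~[~]~+++++…

1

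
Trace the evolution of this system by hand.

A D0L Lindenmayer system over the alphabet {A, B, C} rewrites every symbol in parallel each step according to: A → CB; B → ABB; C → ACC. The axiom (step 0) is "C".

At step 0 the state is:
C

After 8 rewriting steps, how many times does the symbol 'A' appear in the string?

step 0: C
step 1: ACC
step 2: CBACCACC
step 3: ACCABBCBACCACCCBACCACC
step 4: CBACCACCCBABBABBACCABBCBACCACCCBACCACCACCABBCBACCACCCBACCACC
step 5: ACCABBCBACCACCCBACCACCACCABBCBABBABBCBABBABBCBACCACCCBABBA…ACCACCCBABBABBACCABBCBACCACCCBACCACCACCABBCBACCACCCBACCACC  (len 164)
step 6: CBACCACCCBABBABBACCABBCBACCACCCBACCACCACCABBCBACCACCCBACCA…ACCACCCBABBABBACCABBCBACCACCCBACCACCACCABBCBACCACCCBACCACC  (len 448)
step 7: ACCABBCBACCACCCBACCACCACCABBCBABBABBCBABBABBCBACCACCCBABBA…ACCACCCBABBABBACCABBCBACCACCCBACCACCACCABBCBACCACCCBACCACC  (len 1224)
step 8: CBACCACCCBABBABBACCABBCBACCACCCBACCACCACCABBCBACCACCCBACCA…ACCACCCBABBABBACCABBCBACCACCCBACCACCACCABBCBACCACCCBACCACC  (len 3344)

896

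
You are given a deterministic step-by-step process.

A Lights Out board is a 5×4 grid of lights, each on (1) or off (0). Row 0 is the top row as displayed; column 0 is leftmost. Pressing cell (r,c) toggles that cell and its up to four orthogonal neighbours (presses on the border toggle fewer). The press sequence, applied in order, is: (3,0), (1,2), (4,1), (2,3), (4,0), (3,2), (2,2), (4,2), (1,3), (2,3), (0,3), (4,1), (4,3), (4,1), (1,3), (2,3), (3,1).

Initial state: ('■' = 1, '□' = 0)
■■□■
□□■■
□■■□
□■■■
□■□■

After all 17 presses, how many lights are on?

13

k=0  ■■□■
□□■■
□■■□
□■■■
□■□■
k=1  ■■□■
□□■■
■■■□
■□■■
■■□■
k=2  ■■■■
□■□□
■■□□
■□■■
■■□■
k=3  ■■■■
□■□□
■■□□
■■■■
□□■■
k=4  ■■■■
□■□■
■■■■
■■■□
□□■■
k=5  ■■■■
□■□■
■■■■
□■■□
■■■■
k=6  ■■■■
□■□■
■■□■
□□□■
■■□■
k=7  ■■■■
□■■■
■□■□
□□■■
■■□■
k=8  ■■■■
□■■■
■□■□
□□□■
■□■□
k=9  ■■■□
□■□□
■□■■
□□□■
■□■□
k=10  ■■■□
□■□■
■□□□
□□□□
■□■□
k=11  ■■□■
□■□□
■□□□
□□□□
■□■□
k=12  ■■□■
□■□□
■□□□
□■□□
□■□□
k=13  ■■□■
□■□□
■□□□
□■□■
□■■■
k=14  ■■□■
□■□□
■□□□
□□□■
■□□■
k=15  ■■□□
□■■■
■□□■
□□□■
■□□■
k=16  ■■□□
□■■□
■□■□
□□□□
■□□■
k=17  ■■□□
□■■□
■■■□
■■■□
■■□■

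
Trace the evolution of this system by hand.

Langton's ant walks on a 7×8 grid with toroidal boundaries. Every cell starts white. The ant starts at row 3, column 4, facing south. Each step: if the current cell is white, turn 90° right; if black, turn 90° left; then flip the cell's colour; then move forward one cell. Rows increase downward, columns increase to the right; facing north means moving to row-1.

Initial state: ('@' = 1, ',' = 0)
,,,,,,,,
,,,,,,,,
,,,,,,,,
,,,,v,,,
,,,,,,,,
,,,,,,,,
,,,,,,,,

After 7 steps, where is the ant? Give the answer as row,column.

[0] ,,,,,,,,
,,,,,,,,
,,,,,,,,
,,,,v,,,
,,,,,,,,
,,,,,,,,
,,,,,,,,
[1] ,,,,,,,,
,,,,,,,,
,,,,,,,,
,,,<@,,,
,,,,,,,,
,,,,,,,,
,,,,,,,,
[2] ,,,,,,,,
,,,,,,,,
,,,^,,,,
,,,@@,,,
,,,,,,,,
,,,,,,,,
,,,,,,,,
[3] ,,,,,,,,
,,,,,,,,
,,,@>,,,
,,,@@,,,
,,,,,,,,
,,,,,,,,
,,,,,,,,
[4] ,,,,,,,,
,,,,,,,,
,,,@@,,,
,,,@v,,,
,,,,,,,,
,,,,,,,,
,,,,,,,,
[5] ,,,,,,,,
,,,,,,,,
,,,@@,,,
,,,@,>,,
,,,,,,,,
,,,,,,,,
,,,,,,,,
[6] ,,,,,,,,
,,,,,,,,
,,,@@,,,
,,,@,@,,
,,,,,v,,
,,,,,,,,
,,,,,,,,
[7] ,,,,,,,,
,,,,,,,,
,,,@@,,,
,,,@,@,,
,,,,<@,,
,,,,,,,,
,,,,,,,,

4,4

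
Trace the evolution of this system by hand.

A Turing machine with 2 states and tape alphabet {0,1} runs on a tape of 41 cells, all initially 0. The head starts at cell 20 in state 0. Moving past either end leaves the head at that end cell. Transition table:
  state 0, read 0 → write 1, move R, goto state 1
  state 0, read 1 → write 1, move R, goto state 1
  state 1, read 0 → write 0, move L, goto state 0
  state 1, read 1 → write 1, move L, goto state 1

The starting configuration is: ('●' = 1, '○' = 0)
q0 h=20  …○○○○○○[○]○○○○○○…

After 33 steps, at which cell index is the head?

21

0) q0 h=20  …○○○○○○[○]○○○○○○…
1) q1 h=21  …○○○○○●[○]○○○○○○…
2) q0 h=20  …○○○○○○[●]○○○○○○…
3) q1 h=21  …○○○○○●[○]○○○○○○…
4) q0 h=20  …○○○○○○[●]○○○○○○…
5) q1 h=21  …○○○○○●[○]○○○○○○…
6) q0 h=20  …○○○○○○[●]○○○○○○…
7) q1 h=21  …○○○○○●[○]○○○○○○…
8) q0 h=20  …○○○○○○[●]○○○○○○…
9) q1 h=21  …○○○○○●[○]○○○○○○…
10) q0 h=20  …○○○○○○[●]○○○○○○…
11) q1 h=21  …○○○○○●[○]○○○○○○…
12) q0 h=20  …○○○○○○[●]○○○○○○…
13) q1 h=21  …○○○○○●[○]○○○○○○…
14) q0 h=20  …○○○○○○[●]○○○○○○…
15) q1 h=21  …○○○○○●[○]○○○○○○…
16) q0 h=20  …○○○○○○[●]○○○○○○…
17) q1 h=21  …○○○○○●[○]○○○○○○…
18) q0 h=20  …○○○○○○[●]○○○○○○…
19) q1 h=21  …○○○○○●[○]○○○○○○…
20) q0 h=20  …○○○○○○[●]○○○○○○…
21) q1 h=21  …○○○○○●[○]○○○○○○…
22) q0 h=20  …○○○○○○[●]○○○○○○…
23) q1 h=21  …○○○○○●[○]○○○○○○…
24) q0 h=20  …○○○○○○[●]○○○○○○…
25) q1 h=21  …○○○○○●[○]○○○○○○…
26) q0 h=20  …○○○○○○[●]○○○○○○…
27) q1 h=21  …○○○○○●[○]○○○○○○…
28) q0 h=20  …○○○○○○[●]○○○○○○…
29) q1 h=21  …○○○○○●[○]○○○○○○…
30) q0 h=20  …○○○○○○[●]○○○○○○…
31) q1 h=21  …○○○○○●[○]○○○○○○…
32) q0 h=20  …○○○○○○[●]○○○○○○…
33) q1 h=21  …○○○○○●[○]○○○○○○…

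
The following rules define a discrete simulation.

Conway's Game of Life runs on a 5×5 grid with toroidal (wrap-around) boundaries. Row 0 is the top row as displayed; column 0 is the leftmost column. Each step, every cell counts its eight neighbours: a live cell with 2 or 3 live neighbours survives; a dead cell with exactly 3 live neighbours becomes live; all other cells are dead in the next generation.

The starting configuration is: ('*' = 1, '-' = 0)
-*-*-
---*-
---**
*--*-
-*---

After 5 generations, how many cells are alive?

13

gen 0: -*-*-
---*-
---**
*--*-
-*---
gen 1: -----
---*-
--**-
*-**-
**--*
gen 2: *---*
--**-
-*---
*----
*****
gen 3: -----
*****
-**--
---*-
--**-
gen 4: *----
*--**
-----
-*-*-
--**-
gen 5: ***--
*---*
*-**-
---*-
-****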